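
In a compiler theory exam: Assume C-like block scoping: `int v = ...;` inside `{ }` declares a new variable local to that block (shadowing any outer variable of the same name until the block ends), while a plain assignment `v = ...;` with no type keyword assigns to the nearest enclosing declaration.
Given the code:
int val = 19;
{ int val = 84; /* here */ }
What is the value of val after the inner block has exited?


Analyzing scoping rules:
Outer scope: declares val = 19
Inner block: 'int val = 84;' declares a NEW val that shadows the outer one
When the block exits the inner val goes out of scope; the outer val was never modified -> 19
Result: 19

19


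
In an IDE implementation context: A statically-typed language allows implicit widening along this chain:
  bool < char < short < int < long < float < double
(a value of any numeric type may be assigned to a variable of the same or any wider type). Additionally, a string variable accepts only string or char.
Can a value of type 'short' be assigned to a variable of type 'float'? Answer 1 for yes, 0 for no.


Target variable type: float
Source value type: short
Numeric ranks: short=2, float=5
Widening allowed iff rank(source) <= rank(target): 2 <= 5? Yes
Result: 1

1


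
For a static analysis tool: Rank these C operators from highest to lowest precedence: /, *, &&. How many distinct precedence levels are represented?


Looking up precedence for each operator:
  / -> precedence 6
  * -> precedence 6
  && -> precedence 2
Sorted highest to lowest: /, *, &&
Distinct precedence values: [6, 2]
Number of distinct levels: 2

2


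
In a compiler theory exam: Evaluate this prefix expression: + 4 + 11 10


Parsing prefix expression: + 4 + 11 10
Step 1: Innermost operation '+ 11 10'
  11 + 10 = 21
Step 2: Outer operation '+ 4 [21]'
  4 + 21 = 25

25


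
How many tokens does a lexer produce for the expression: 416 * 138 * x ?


Scanning '416 * 138 * x'
Token 1: '416' -> integer_literal
Token 2: '*' -> operator
Token 3: '138' -> integer_literal
Token 4: '*' -> operator
Token 5: 'x' -> identifier
Total tokens: 5

5


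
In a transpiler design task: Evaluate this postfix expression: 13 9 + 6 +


Processing tokens left to right:
Push 13, Push 9
Pop 13 and 9, compute 13 + 9 = 22, push 22
Push 6
Pop 22 and 6, compute 22 + 6 = 28, push 28
Stack result: 28

28


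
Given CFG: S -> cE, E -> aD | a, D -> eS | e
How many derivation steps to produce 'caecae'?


Grammar: S -> cE, E -> aD | a, D -> eS | e
Deriving 'caecae':
Step 1: S -> cE => cE
Step 2: E -> aD => caD
Step 3: D -> eS => caeS
Step 4: S -> cE => caecE
Step 5: E -> aD => caecaD
Step 6: D -> e => caecae
Total derivation steps: 6

6


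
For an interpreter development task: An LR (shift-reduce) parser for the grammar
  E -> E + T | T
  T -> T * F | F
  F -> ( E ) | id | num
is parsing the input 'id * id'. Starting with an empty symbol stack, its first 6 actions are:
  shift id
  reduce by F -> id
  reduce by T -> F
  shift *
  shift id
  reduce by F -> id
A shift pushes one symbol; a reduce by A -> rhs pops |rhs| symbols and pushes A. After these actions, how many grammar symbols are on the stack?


Tracking the symbol stack through each action:
  Action 1: shift 'id' : push -> stack = [id] (size 1)
  Action 2: reduce by F -> id : pop 1, push F -> stack = [F] (size 1)
  Action 3: reduce by T -> F : pop 1, push T -> stack = [T] (size 1)
  Action 4: shift '*' : push -> stack = [T, *] (size 2)
  Action 5: shift 'id' : push -> stack = [T, *, id] (size 3)
  Action 6: reduce by F -> id : pop 1, push F -> stack = [T, *, F] (size 3)
Final stack size: 3

3


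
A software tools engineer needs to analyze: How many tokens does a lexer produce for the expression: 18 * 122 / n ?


Scanning '18 * 122 / n'
Token 1: '18' -> integer_literal
Token 2: '*' -> operator
Token 3: '122' -> integer_literal
Token 4: '/' -> operator
Token 5: 'n' -> identifier
Total tokens: 5

5


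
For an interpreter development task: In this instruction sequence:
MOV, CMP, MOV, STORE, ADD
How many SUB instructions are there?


Scanning instruction sequence for SUB:
  Position 1: MOV
  Position 2: CMP
  Position 3: MOV
  Position 4: STORE
  Position 5: ADD
Matches at positions: []
Total SUB count: 0

0


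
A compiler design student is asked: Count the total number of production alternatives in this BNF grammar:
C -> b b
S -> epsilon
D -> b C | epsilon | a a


Counting alternatives per rule:
  C: 1 alternative(s)
  S: 1 alternative(s)
  D: 3 alternative(s)
Sum: 1 + 1 + 3 = 5

5


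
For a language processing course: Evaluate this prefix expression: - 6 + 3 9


Parsing prefix expression: - 6 + 3 9
Step 1: Innermost operation '+ 3 9'
  3 + 9 = 12
Step 2: Outer operation '- 6 [12]'
  6 - 12 = -6

-6


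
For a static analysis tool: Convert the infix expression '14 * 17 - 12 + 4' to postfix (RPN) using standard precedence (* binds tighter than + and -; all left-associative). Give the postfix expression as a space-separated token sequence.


Applying the shunting-yard algorithm:
  Operand 14 -> output
  Push '*' onto operator stack -> op-stack: [*]
  Operand 17 -> output
  See '-' (prec 1); top '*' (prec 2) >= it -> pop '*' to output
  Push '-' onto operator stack -> op-stack: [-]
  Operand 12 -> output
  See '+' (prec 1); top '-' (prec 1) >= it -> pop '-' to output
  Push '+' onto operator stack -> op-stack: [+]
  Operand 4 -> output
  End of input: pop '+' to output
Postfix result: 14 17 * 12 - 4 +

14 17 * 12 - 4 +


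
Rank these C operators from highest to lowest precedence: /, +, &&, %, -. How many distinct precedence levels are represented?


Looking up precedence for each operator:
  / -> precedence 6
  + -> precedence 5
  && -> precedence 2
  % -> precedence 6
  - -> precedence 5
Sorted highest to lowest: /, %, +, -, &&
Distinct precedence values: [6, 5, 2]
Number of distinct levels: 3

3


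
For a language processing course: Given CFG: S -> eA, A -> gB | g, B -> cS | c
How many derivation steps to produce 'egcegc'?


Grammar: S -> eA, A -> gB | g, B -> cS | c
Deriving 'egcegc':
Step 1: S -> eA => eA
Step 2: A -> gB => egB
Step 3: B -> cS => egcS
Step 4: S -> eA => egceA
Step 5: A -> gB => egcegB
Step 6: B -> c => egcegc
Total derivation steps: 6

6


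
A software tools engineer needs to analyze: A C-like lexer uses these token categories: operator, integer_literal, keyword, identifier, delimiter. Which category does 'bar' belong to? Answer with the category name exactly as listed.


Token: 'bar'
Checking categories:
  identifier: YES
  integer_literal: no
  operator: no
  keyword: no
  delimiter: no
Category: identifier

identifier


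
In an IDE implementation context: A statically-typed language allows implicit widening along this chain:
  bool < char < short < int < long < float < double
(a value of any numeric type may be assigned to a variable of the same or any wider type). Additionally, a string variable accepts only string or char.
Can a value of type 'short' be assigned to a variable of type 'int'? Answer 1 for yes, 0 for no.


Target variable type: int
Source value type: short
Numeric ranks: short=2, int=3
Widening allowed iff rank(source) <= rank(target): 2 <= 3? Yes
Result: 1

1


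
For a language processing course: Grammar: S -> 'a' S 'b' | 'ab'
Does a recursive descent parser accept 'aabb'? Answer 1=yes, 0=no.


Grammar accepts strings of the form a^n b^n (n >= 1)
Word: 'aabb'
Counting: 2 a's and 2 b's
Check: 2 == 2? Yes
Derivation (S -> aSb applied 1 time(s), then S -> ab): S => aSb => aabb
Accepted

1


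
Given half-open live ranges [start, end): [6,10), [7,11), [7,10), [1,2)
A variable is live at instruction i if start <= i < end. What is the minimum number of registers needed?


Live ranges:
  Var0: [6, 10)
  Var1: [7, 11)
  Var2: [7, 10)
  Var3: [1, 2)
Sweep-line events (position, delta, active):
  pos=1 start -> active=1
  pos=2 end -> active=0
  pos=6 start -> active=1
  pos=7 start -> active=2
  pos=7 start -> active=3
  pos=10 end -> active=2
  pos=10 end -> active=1
  pos=11 end -> active=0
Maximum simultaneous active: 3
Minimum registers needed: 3

3


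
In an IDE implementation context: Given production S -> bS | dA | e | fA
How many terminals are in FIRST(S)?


Production: S -> bS | dA | e | fA
Examining each alternative for leading terminals:
  S -> bS : first terminal = 'b'
  S -> dA : first terminal = 'd'
  S -> e : first terminal = 'e'
  S -> fA : first terminal = 'f'
FIRST(S) = {b, d, e, f}
Count: 4

4


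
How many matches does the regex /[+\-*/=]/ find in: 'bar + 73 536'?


Pattern: /[+\-*/=]/ (operators)
Input: 'bar + 73 536'
Scanning for matches:
  Match 1: '+'
Total matches: 1

1


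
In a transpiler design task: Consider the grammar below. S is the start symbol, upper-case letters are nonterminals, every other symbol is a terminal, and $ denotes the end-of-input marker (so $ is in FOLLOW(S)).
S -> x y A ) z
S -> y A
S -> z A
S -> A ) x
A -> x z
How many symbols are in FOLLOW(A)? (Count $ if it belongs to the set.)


S is the start symbol and does not occur in any rule body, so FOLLOW(S) = {$}.
Examining every occurrence of A in a rule body:
  S -> x y A ) z : A is followed by terminal ')' -> add ')'
  S -> y A : A is at the right end -> add FOLLOW(S) = {$}
  S -> z A : A is at the right end -> add FOLLOW(S) = {$} (already in the set)
  S -> A ) x : A is followed by terminal ')' -> add ')' (already in the set)
  A -> x z : A does not occur in the body -> contributes nothing
FOLLOW(A) = {), $}
Count: 2

2


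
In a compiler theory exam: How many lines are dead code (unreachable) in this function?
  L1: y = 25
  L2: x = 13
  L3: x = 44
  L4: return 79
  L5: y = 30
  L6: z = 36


Analyzing control flow:
  L1: reachable (before return)
  L2: reachable (before return)
  L3: reachable (before return)
  L4: reachable (return statement)
  L5: DEAD (after return at L4)
  L6: DEAD (after return at L4)
Return at L4, total lines = 6
Dead lines: L5 through L6
Count: 2

2


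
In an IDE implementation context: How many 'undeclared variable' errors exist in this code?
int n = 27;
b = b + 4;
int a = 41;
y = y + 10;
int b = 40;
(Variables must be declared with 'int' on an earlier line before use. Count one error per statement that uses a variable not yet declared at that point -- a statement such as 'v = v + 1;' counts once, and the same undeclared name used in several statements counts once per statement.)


Scanning code line by line:
  Line 1: declare 'n' -> declared = ['n']
  Line 2: use 'b' -> ERROR (undeclared)
  Line 3: declare 'a' -> declared = ['a', 'n']
  Line 4: use 'y' -> ERROR (undeclared)
  Line 5: declare 'b' -> declared = ['a', 'b', 'n']
Total undeclared variable errors: 2

2


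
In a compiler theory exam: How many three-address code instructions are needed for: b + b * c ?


Expression: b + b * c
Generating three-address code (respecting * over +/- precedence):
  Instruction 1: t1 = b * c
  Instruction 2: t2 = b + t1
Total instructions: 2

2


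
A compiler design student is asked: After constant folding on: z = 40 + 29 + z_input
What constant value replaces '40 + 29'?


Identifying constant sub-expression:
  Original: z = 40 + 29 + z_input
  40 and 29 are both compile-time constants
  Evaluating: 40 + 29 = 69
  After folding: z = 69 + z_input

69


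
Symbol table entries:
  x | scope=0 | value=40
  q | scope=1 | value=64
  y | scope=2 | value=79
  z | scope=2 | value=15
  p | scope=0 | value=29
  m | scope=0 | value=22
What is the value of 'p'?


Searching symbol table for 'p':
  x | scope=0 | value=40
  q | scope=1 | value=64
  y | scope=2 | value=79
  z | scope=2 | value=15
  p | scope=0 | value=29 <- MATCH
  m | scope=0 | value=22
Found 'p' at scope 0 with value 29

29


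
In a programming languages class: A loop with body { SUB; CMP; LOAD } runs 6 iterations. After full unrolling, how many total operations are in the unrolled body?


Loop body operations: SUB, CMP, LOAD (3 ops per iteration)
Unrolling 6 iterations:
  Iteration 1: SUB, CMP, LOAD (3 ops)
  Iteration 2: SUB, CMP, LOAD (3 ops)
  Iteration 3: SUB, CMP, LOAD (3 ops)
  Iteration 4: SUB, CMP, LOAD (3 ops)
  Iteration 5: SUB, CMP, LOAD (3 ops)
  Iteration 6: SUB, CMP, LOAD (3 ops)
Total: 6 iterations * 3 ops/iter = 18 operations

18


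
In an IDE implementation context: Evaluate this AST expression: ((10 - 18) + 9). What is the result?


Expression: ((10 - 18) + 9)
Evaluating step by step:
  10 - 18 = -8
  -8 + 9 = 1
Result: 1

1


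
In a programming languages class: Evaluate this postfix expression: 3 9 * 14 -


Processing tokens left to right:
Push 3, Push 9
Pop 3 and 9, compute 3 * 9 = 27, push 27
Push 14
Pop 27 and 14, compute 27 - 14 = 13, push 13
Stack result: 13

13


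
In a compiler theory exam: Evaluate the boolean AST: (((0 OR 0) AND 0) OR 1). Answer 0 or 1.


Step 1: Evaluate inner node
  0 OR 0 = 0
Step 2: Evaluate next node
  0 AND 0 = 0
Step 3: Evaluate root node
  0 OR 1 = 1

1


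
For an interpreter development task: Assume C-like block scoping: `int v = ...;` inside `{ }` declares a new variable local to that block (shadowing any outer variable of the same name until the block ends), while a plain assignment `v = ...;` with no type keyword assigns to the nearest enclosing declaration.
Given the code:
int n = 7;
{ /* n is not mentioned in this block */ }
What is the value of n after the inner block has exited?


Analyzing scoping rules:
Outer scope: declares n = 7
Inner block: n is neither redeclared nor assigned -> unchanged
After the block -> 7
Result: 7

7


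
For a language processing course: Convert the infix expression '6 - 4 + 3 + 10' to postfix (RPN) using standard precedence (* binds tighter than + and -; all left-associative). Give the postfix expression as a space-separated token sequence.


Applying the shunting-yard algorithm:
  Operand 6 -> output
  Push '-' onto operator stack -> op-stack: [-]
  Operand 4 -> output
  See '+' (prec 1); top '-' (prec 1) >= it -> pop '-' to output
  Push '+' onto operator stack -> op-stack: [+]
  Operand 3 -> output
  See '+' (prec 1); top '+' (prec 1) >= it -> pop '+' to output
  Push '+' onto operator stack -> op-stack: [+]
  Operand 10 -> output
  End of input: pop '+' to output
Postfix result: 6 4 - 3 + 10 +

6 4 - 3 + 10 +


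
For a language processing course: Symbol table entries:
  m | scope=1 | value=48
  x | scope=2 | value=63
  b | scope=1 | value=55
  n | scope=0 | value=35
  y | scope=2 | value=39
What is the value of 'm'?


Searching symbol table for 'm':
  m | scope=1 | value=48 <- MATCH
  x | scope=2 | value=63
  b | scope=1 | value=55
  n | scope=0 | value=35
  y | scope=2 | value=39
Found 'm' at scope 1 with value 48

48


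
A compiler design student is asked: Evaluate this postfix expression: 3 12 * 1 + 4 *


Processing tokens left to right:
Push 3, Push 12
Pop 3 and 12, compute 3 * 12 = 36, push 36
Push 1
Pop 36 and 1, compute 36 + 1 = 37, push 37
Push 4
Pop 37 and 4, compute 37 * 4 = 148, push 148
Stack result: 148

148


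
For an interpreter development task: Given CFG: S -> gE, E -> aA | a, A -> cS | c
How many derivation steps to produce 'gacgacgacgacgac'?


Grammar: S -> gE, E -> aA | a, A -> cS | c
Deriving 'gacgacgacgacgac':
Step 1: S -> gE => gE
Step 2: E -> aA => gaA
Step 3: A -> cS => gacS
Step 4: S -> gE => gacgE
Step 5: E -> aA => gacgaA
Step 6: A -> cS => gacgacS
Step 7: S -> gE => gacgacgE
Step 8: E -> aA => gacgacgaA
Step 9: A -> cS => gacgacgacS
Step 10: S -> gE => gacgacgacgE
Step 11: E -> aA => gacgacgacgaA
Step 12: A -> cS => gacgacgacgacS
Step 13: S -> gE => gacgacgacgacgE
Step 14: E -> aA => gacgacgacgacgaA
Step 15: A -> c => gacgacgacgacgac
Total derivation steps: 15

15


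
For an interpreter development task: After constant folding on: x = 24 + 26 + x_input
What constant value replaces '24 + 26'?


Identifying constant sub-expression:
  Original: x = 24 + 26 + x_input
  24 and 26 are both compile-time constants
  Evaluating: 24 + 26 = 50
  After folding: x = 50 + x_input

50


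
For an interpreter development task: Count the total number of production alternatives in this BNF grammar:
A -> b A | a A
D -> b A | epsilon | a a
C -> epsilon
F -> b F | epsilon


Counting alternatives per rule:
  A: 2 alternative(s)
  D: 3 alternative(s)
  C: 1 alternative(s)
  F: 2 alternative(s)
Sum: 2 + 3 + 1 + 2 = 8

8


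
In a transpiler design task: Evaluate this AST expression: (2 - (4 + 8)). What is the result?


Expression: (2 - (4 + 8))
Evaluating step by step:
  4 + 8 = 12
  2 - 12 = -10
Result: -10

-10


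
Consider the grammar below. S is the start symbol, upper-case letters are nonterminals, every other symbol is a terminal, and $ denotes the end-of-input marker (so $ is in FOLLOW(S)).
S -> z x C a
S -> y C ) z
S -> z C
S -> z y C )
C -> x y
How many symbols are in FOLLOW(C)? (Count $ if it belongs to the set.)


S is the start symbol and does not occur in any rule body, so FOLLOW(S) = {$}.
Examining every occurrence of C in a rule body:
  S -> z x C a : C is followed by terminal 'a' -> add 'a'
  S -> y C ) z : C is followed by terminal ')' -> add ')'
  S -> z C : C is at the right end -> add FOLLOW(S) = {$}
  S -> z y C ) : C is followed by terminal ')' -> add ')' (already in the set)
  C -> x y : C does not occur in the body -> contributes nothing
FOLLOW(C) = {), a, $}
Count: 3

3


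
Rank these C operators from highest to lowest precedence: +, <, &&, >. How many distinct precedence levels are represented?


Looking up precedence for each operator:
  + -> precedence 5
  < -> precedence 4
  && -> precedence 2
  > -> precedence 4
Sorted highest to lowest: +, <, >, &&
Distinct precedence values: [5, 4, 2]
Number of distinct levels: 3

3


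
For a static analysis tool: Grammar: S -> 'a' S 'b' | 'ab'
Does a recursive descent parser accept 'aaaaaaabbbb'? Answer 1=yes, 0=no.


Grammar accepts strings of the form a^n b^n (n >= 1)
Word: 'aaaaaaabbbb'
Counting: 7 a's and 4 b's
Check: 7 == 4? No
Mismatch: a-count != b-count
Rejected

0


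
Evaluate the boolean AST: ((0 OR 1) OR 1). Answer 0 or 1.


Step 1: Evaluate inner node
  0 OR 1 = 1
Step 2: Evaluate root node
  1 OR 1 = 1

1


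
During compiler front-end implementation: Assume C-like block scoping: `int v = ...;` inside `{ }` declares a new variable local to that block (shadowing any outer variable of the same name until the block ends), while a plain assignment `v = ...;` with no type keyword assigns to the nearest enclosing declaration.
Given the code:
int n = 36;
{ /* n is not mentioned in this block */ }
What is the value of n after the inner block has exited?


Analyzing scoping rules:
Outer scope: declares n = 36
Inner block: n is neither redeclared nor assigned -> unchanged
After the block -> 36
Result: 36

36


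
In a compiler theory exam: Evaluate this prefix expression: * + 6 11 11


Parsing prefix expression: * + 6 11 11
Step 1: Innermost operation '+ 6 11'
  6 + 11 = 17
Step 2: Outer operation '* [17] 11'
  17 * 11 = 187

187


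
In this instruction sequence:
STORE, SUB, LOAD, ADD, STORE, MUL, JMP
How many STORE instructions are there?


Scanning instruction sequence for STORE:
  Position 1: STORE <- MATCH
  Position 2: SUB
  Position 3: LOAD
  Position 4: ADD
  Position 5: STORE <- MATCH
  Position 6: MUL
  Position 7: JMP
Matches at positions: [1, 5]
Total STORE count: 2

2


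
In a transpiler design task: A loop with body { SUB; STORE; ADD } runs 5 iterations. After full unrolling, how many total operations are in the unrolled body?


Loop body operations: SUB, STORE, ADD (3 ops per iteration)
Unrolling 5 iterations:
  Iteration 1: SUB, STORE, ADD (3 ops)
  Iteration 2: SUB, STORE, ADD (3 ops)
  Iteration 3: SUB, STORE, ADD (3 ops)
  Iteration 4: SUB, STORE, ADD (3 ops)
  Iteration 5: SUB, STORE, ADD (3 ops)
Total: 5 iterations * 3 ops/iter = 15 operations

15


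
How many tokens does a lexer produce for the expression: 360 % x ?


Scanning '360 % x'
Token 1: '360' -> integer_literal
Token 2: '%' -> operator
Token 3: 'x' -> identifier
Total tokens: 3

3


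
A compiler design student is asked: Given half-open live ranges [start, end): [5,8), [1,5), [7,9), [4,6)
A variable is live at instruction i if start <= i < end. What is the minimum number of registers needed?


Live ranges:
  Var0: [5, 8)
  Var1: [1, 5)
  Var2: [7, 9)
  Var3: [4, 6)
Sweep-line events (position, delta, active):
  pos=1 start -> active=1
  pos=4 start -> active=2
  pos=5 end -> active=1
  pos=5 start -> active=2
  pos=6 end -> active=1
  pos=7 start -> active=2
  pos=8 end -> active=1
  pos=9 end -> active=0
Maximum simultaneous active: 2
Minimum registers needed: 2

2


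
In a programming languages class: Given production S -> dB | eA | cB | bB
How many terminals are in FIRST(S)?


Production: S -> dB | eA | cB | bB
Examining each alternative for leading terminals:
  S -> dB : first terminal = 'd'
  S -> eA : first terminal = 'e'
  S -> cB : first terminal = 'c'
  S -> bB : first terminal = 'b'
FIRST(S) = {b, c, d, e}
Count: 4

4


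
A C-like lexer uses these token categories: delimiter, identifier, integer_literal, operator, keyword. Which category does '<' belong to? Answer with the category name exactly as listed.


Token: '<'
Checking categories:
  identifier: no
  integer_literal: no
  operator: YES
  keyword: no
  delimiter: no
Category: operator

operator


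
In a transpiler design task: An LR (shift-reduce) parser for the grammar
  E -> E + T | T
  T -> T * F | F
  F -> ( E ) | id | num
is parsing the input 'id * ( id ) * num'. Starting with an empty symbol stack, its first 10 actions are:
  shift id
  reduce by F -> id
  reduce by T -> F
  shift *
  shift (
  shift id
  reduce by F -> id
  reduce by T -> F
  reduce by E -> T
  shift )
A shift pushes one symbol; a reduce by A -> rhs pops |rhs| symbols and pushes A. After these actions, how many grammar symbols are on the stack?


Tracking the symbol stack through each action:
  Action 1: shift 'id' : push -> stack = [id] (size 1)
  Action 2: reduce by F -> id : pop 1, push F -> stack = [F] (size 1)
  Action 3: reduce by T -> F : pop 1, push T -> stack = [T] (size 1)
  Action 4: shift '*' : push -> stack = [T, *] (size 2)
  Action 5: shift '(' : push -> stack = [T, *, (] (size 3)
  Action 6: shift 'id' : push -> stack = [T, *, (, id] (size 4)
  Action 7: reduce by F -> id : pop 1, push F -> stack = [T, *, (, F] (size 4)
  Action 8: reduce by T -> F : pop 1, push T -> stack = [T, *, (, T] (size 4)
  Action 9: reduce by E -> T : pop 1, push E -> stack = [T, *, (, E] (size 4)
  Action 10: shift ')' : push -> stack = [T, *, (, E, )] (size 5)
Final stack size: 5

5


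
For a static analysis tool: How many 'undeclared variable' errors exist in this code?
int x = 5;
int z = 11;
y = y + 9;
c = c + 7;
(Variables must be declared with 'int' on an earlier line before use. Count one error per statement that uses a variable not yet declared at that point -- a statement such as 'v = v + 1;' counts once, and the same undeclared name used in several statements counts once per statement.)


Scanning code line by line:
  Line 1: declare 'x' -> declared = ['x']
  Line 2: declare 'z' -> declared = ['x', 'z']
  Line 3: use 'y' -> ERROR (undeclared)
  Line 4: use 'c' -> ERROR (undeclared)
Total undeclared variable errors: 2

2


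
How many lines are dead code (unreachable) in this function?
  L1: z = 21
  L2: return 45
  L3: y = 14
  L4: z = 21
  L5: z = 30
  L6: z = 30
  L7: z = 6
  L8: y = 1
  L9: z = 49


Analyzing control flow:
  L1: reachable (before return)
  L2: reachable (return statement)
  L3: DEAD (after return at L2)
  L4: DEAD (after return at L2)
  L5: DEAD (after return at L2)
  L6: DEAD (after return at L2)
  L7: DEAD (after return at L2)
  L8: DEAD (after return at L2)
  L9: DEAD (after return at L2)
Return at L2, total lines = 9
Dead lines: L3 through L9
Count: 7

7


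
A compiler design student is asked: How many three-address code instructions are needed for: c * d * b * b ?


Expression: c * d * b * b
Generating three-address code (respecting * over +/- precedence):
  Instruction 1: t1 = c * d
  Instruction 2: t2 = t1 * b
  Instruction 3: t3 = t2 * b
Total instructions: 3

3


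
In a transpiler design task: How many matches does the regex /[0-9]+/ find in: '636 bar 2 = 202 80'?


Pattern: /[0-9]+/ (int literals)
Input: '636 bar 2 = 202 80'
Scanning for matches:
  Match 1: '636'
  Match 2: '2'
  Match 3: '202'
  Match 4: '80'
Total matches: 4

4


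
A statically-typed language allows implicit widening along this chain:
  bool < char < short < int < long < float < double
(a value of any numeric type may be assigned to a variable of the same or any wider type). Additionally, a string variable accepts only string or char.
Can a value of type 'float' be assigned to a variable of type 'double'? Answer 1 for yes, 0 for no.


Target variable type: double
Source value type: float
Numeric ranks: float=5, double=6
Widening allowed iff rank(source) <= rank(target): 5 <= 6? Yes
Result: 1

1


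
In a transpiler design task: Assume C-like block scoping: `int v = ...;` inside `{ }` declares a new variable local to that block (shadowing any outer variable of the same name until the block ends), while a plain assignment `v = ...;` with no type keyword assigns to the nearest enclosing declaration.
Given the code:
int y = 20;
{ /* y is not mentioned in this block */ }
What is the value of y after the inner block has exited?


Analyzing scoping rules:
Outer scope: declares y = 20
Inner block: y is neither redeclared nor assigned -> unchanged
After the block -> 20
Result: 20

20


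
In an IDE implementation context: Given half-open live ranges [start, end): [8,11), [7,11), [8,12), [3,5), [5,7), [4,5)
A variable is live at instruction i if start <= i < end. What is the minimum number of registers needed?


Live ranges:
  Var0: [8, 11)
  Var1: [7, 11)
  Var2: [8, 12)
  Var3: [3, 5)
  Var4: [5, 7)
  Var5: [4, 5)
Sweep-line events (position, delta, active):
  pos=3 start -> active=1
  pos=4 start -> active=2
  pos=5 end -> active=1
  pos=5 end -> active=0
  pos=5 start -> active=1
  pos=7 end -> active=0
  pos=7 start -> active=1
  pos=8 start -> active=2
  pos=8 start -> active=3
  pos=11 end -> active=2
  pos=11 end -> active=1
  pos=12 end -> active=0
Maximum simultaneous active: 3
Minimum registers needed: 3

3


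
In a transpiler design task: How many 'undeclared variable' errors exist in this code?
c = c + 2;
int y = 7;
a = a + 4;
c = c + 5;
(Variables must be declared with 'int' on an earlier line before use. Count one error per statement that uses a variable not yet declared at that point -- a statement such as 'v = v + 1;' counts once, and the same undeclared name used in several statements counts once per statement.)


Scanning code line by line:
  Line 1: use 'c' -> ERROR (undeclared)
  Line 2: declare 'y' -> declared = ['y']
  Line 3: use 'a' -> ERROR (undeclared)
  Line 4: use 'c' -> ERROR (undeclared)
Total undeclared variable errors: 3

3


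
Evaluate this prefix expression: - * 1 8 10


Parsing prefix expression: - * 1 8 10
Step 1: Innermost operation '* 1 8'
  1 * 8 = 8
Step 2: Outer operation '- [8] 10'
  8 - 10 = -2

-2


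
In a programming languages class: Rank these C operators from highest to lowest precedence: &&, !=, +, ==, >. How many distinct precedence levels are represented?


Looking up precedence for each operator:
  && -> precedence 2
  != -> precedence 3
  + -> precedence 5
  == -> precedence 3
  > -> precedence 4
Sorted highest to lowest: +, >, !=, ==, &&
Distinct precedence values: [5, 4, 3, 2]
Number of distinct levels: 4

4


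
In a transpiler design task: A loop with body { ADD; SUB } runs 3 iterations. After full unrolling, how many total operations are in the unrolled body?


Loop body operations: ADD, SUB (2 ops per iteration)
Unrolling 3 iterations:
  Iteration 1: ADD, SUB (2 ops)
  Iteration 2: ADD, SUB (2 ops)
  Iteration 3: ADD, SUB (2 ops)
Total: 3 iterations * 2 ops/iter = 6 operations

6


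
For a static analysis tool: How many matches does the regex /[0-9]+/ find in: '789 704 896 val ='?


Pattern: /[0-9]+/ (int literals)
Input: '789 704 896 val ='
Scanning for matches:
  Match 1: '789'
  Match 2: '704'
  Match 3: '896'
Total matches: 3

3


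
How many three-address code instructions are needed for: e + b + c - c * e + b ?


Expression: e + b + c - c * e + b
Generating three-address code (respecting * over +/- precedence):
  Instruction 1: t1 = c * e
  Instruction 2: t2 = e + b
  Instruction 3: t3 = t2 + c
  Instruction 4: t4 = t3 - t1
  Instruction 5: t5 = t4 + b
Total instructions: 5

5


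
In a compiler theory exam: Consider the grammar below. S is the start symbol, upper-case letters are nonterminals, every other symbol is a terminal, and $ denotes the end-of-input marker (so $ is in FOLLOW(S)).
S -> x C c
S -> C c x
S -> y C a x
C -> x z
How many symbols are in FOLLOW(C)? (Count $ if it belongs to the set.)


S is the start symbol and does not occur in any rule body, so FOLLOW(S) = {$}.
Examining every occurrence of C in a rule body:
  S -> x C c : C is followed by terminal 'c' -> add 'c'
  S -> C c x : C is followed by terminal 'c' -> add 'c' (already in the set)
  S -> y C a x : C is followed by terminal 'a' -> add 'a'
  C -> x z : C does not occur in the body -> contributes nothing
FOLLOW(C) = {a, c}
Count: 2

2


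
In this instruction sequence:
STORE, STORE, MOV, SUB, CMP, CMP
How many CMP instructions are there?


Scanning instruction sequence for CMP:
  Position 1: STORE
  Position 2: STORE
  Position 3: MOV
  Position 4: SUB
  Position 5: CMP <- MATCH
  Position 6: CMP <- MATCH
Matches at positions: [5, 6]
Total CMP count: 2

2


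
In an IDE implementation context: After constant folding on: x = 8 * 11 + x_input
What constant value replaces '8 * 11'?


Identifying constant sub-expression:
  Original: x = 8 * 11 + x_input
  8 and 11 are both compile-time constants
  Evaluating: 8 * 11 = 88
  After folding: x = 88 + x_input

88


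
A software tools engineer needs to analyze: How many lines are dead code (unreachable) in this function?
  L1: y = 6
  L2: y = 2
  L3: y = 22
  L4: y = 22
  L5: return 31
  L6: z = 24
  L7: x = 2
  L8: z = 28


Analyzing control flow:
  L1: reachable (before return)
  L2: reachable (before return)
  L3: reachable (before return)
  L4: reachable (before return)
  L5: reachable (return statement)
  L6: DEAD (after return at L5)
  L7: DEAD (after return at L5)
  L8: DEAD (after return at L5)
Return at L5, total lines = 8
Dead lines: L6 through L8
Count: 3

3


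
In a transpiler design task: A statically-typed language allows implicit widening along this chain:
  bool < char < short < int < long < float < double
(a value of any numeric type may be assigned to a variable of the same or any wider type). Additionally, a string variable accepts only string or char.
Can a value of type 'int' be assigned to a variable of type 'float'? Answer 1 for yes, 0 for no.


Target variable type: float
Source value type: int
Numeric ranks: int=3, float=5
Widening allowed iff rank(source) <= rank(target): 3 <= 5? Yes
Result: 1

1


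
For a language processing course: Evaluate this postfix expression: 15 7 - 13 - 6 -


Processing tokens left to right:
Push 15, Push 7
Pop 15 and 7, compute 15 - 7 = 8, push 8
Push 13
Pop 8 and 13, compute 8 - 13 = -5, push -5
Push 6
Pop -5 and 6, compute -5 - 6 = -11, push -11
Stack result: -11

-11


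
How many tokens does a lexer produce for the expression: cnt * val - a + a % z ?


Scanning 'cnt * val - a + a % z'
Token 1: 'cnt' -> identifier
Token 2: '*' -> operator
Token 3: 'val' -> identifier
Token 4: '-' -> operator
Token 5: 'a' -> identifier
Token 6: '+' -> operator
Token 7: 'a' -> identifier
Token 8: '%' -> operator
Token 9: 'z' -> identifier
Total tokens: 9

9


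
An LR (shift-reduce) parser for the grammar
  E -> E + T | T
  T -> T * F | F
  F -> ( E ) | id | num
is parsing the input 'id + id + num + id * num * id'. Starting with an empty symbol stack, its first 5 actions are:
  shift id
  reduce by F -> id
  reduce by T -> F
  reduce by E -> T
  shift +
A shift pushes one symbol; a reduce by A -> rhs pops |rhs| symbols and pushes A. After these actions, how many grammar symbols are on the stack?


Tracking the symbol stack through each action:
  Action 1: shift 'id' : push -> stack = [id] (size 1)
  Action 2: reduce by F -> id : pop 1, push F -> stack = [F] (size 1)
  Action 3: reduce by T -> F : pop 1, push T -> stack = [T] (size 1)
  Action 4: reduce by E -> T : pop 1, push E -> stack = [E] (size 1)
  Action 5: shift '+' : push -> stack = [E, +] (size 2)
Final stack size: 2

2


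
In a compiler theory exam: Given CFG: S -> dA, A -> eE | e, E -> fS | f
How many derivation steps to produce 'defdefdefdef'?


Grammar: S -> dA, A -> eE | e, E -> fS | f
Deriving 'defdefdefdef':
Step 1: S -> dA => dA
Step 2: A -> eE => deE
Step 3: E -> fS => defS
Step 4: S -> dA => defdA
Step 5: A -> eE => defdeE
Step 6: E -> fS => defdefS
Step 7: S -> dA => defdefdA
Step 8: A -> eE => defdefdeE
Step 9: E -> fS => defdefdefS
Step 10: S -> dA => defdefdefdA
Step 11: A -> eE => defdefdefdeE
Step 12: E -> f => defdefdefdef
Total derivation steps: 12

12


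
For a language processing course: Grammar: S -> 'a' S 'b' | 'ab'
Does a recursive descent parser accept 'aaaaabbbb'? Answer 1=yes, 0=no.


Grammar accepts strings of the form a^n b^n (n >= 1)
Word: 'aaaaabbbb'
Counting: 5 a's and 4 b's
Check: 5 == 4? No
Mismatch: a-count != b-count
Rejected

0


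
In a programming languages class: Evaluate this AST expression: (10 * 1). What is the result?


Expression: (10 * 1)
Evaluating step by step:
  10 * 1 = 10
Result: 10

10


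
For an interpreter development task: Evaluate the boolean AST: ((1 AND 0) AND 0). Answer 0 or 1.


Step 1: Evaluate inner node
  1 AND 0 = 0
Step 2: Evaluate root node
  0 AND 0 = 0

0


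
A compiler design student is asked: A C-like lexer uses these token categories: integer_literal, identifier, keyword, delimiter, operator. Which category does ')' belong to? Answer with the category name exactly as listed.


Token: ')'
Checking categories:
  identifier: no
  integer_literal: no
  operator: no
  keyword: no
  delimiter: YES
Category: delimiter

delimiter


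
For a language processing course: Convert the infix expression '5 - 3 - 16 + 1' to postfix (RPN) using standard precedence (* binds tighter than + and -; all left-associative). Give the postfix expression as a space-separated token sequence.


Applying the shunting-yard algorithm:
  Operand 5 -> output
  Push '-' onto operator stack -> op-stack: [-]
  Operand 3 -> output
  See '-' (prec 1); top '-' (prec 1) >= it -> pop '-' to output
  Push '-' onto operator stack -> op-stack: [-]
  Operand 16 -> output
  See '+' (prec 1); top '-' (prec 1) >= it -> pop '-' to output
  Push '+' onto operator stack -> op-stack: [+]
  Operand 1 -> output
  End of input: pop '+' to output
Postfix result: 5 3 - 16 - 1 +

5 3 - 16 - 1 +


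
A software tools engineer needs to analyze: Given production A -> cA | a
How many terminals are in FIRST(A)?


Production: A -> cA | a
Examining each alternative for leading terminals:
  A -> cA : first terminal = 'c'
  A -> a : first terminal = 'a'
FIRST(A) = {a, c}
Count: 2

2


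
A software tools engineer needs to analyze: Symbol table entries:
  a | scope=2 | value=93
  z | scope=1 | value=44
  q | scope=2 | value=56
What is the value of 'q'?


Searching symbol table for 'q':
  a | scope=2 | value=93
  z | scope=1 | value=44
  q | scope=2 | value=56 <- MATCH
Found 'q' at scope 2 with value 56

56


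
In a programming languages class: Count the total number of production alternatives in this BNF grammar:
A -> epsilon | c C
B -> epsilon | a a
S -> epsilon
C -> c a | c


Counting alternatives per rule:
  A: 2 alternative(s)
  B: 2 alternative(s)
  S: 1 alternative(s)
  C: 2 alternative(s)
Sum: 2 + 2 + 1 + 2 = 7

7


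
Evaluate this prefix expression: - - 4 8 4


Parsing prefix expression: - - 4 8 4
Step 1: Innermost operation '- 4 8'
  4 - 8 = -4
Step 2: Outer operation '- [-4] 4'
  -4 - 4 = -8

-8


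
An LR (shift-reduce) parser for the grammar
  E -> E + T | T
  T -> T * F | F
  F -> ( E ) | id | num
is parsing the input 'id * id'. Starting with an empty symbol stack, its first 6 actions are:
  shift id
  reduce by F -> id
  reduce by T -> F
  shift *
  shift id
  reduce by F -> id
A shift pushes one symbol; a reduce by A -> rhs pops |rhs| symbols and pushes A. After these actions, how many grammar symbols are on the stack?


Tracking the symbol stack through each action:
  Action 1: shift 'id' : push -> stack = [id] (size 1)
  Action 2: reduce by F -> id : pop 1, push F -> stack = [F] (size 1)
  Action 3: reduce by T -> F : pop 1, push T -> stack = [T] (size 1)
  Action 4: shift '*' : push -> stack = [T, *] (size 2)
  Action 5: shift 'id' : push -> stack = [T, *, id] (size 3)
  Action 6: reduce by F -> id : pop 1, push F -> stack = [T, *, F] (size 3)
Final stack size: 3

3


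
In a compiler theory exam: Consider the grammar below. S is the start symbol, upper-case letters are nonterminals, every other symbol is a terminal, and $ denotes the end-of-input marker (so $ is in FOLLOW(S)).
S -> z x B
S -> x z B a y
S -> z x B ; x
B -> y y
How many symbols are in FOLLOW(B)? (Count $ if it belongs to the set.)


S is the start symbol and does not occur in any rule body, so FOLLOW(S) = {$}.
Examining every occurrence of B in a rule body:
  S -> z x B : B is at the right end -> add FOLLOW(S) = {$}
  S -> x z B a y : B is followed by terminal 'a' -> add 'a'
  S -> z x B ; x : B is followed by terminal ';' -> add ';'
  B -> y y : B does not occur in the body -> contributes nothing
FOLLOW(B) = {;, a, $}
Count: 3

3


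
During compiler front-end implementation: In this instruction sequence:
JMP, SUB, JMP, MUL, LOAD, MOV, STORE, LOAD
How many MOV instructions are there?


Scanning instruction sequence for MOV:
  Position 1: JMP
  Position 2: SUB
  Position 3: JMP
  Position 4: MUL
  Position 5: LOAD
  Position 6: MOV <- MATCH
  Position 7: STORE
  Position 8: LOAD
Matches at positions: [6]
Total MOV count: 1

1


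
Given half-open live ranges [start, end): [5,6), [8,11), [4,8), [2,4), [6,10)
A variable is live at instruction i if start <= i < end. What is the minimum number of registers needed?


Live ranges:
  Var0: [5, 6)
  Var1: [8, 11)
  Var2: [4, 8)
  Var3: [2, 4)
  Var4: [6, 10)
Sweep-line events (position, delta, active):
  pos=2 start -> active=1
  pos=4 end -> active=0
  pos=4 start -> active=1
  pos=5 start -> active=2
  pos=6 end -> active=1
  pos=6 start -> active=2
  pos=8 end -> active=1
  pos=8 start -> active=2
  pos=10 end -> active=1
  pos=11 end -> active=0
Maximum simultaneous active: 2
Minimum registers needed: 2

2


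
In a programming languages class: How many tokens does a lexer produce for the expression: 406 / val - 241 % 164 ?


Scanning '406 / val - 241 % 164'
Token 1: '406' -> integer_literal
Token 2: '/' -> operator
Token 3: 'val' -> identifier
Token 4: '-' -> operator
Token 5: '241' -> integer_literal
Token 6: '%' -> operator
Token 7: '164' -> integer_literal
Total tokens: 7

7


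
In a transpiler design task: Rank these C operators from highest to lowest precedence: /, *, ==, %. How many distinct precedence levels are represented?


Looking up precedence for each operator:
  / -> precedence 6
  * -> precedence 6
  == -> precedence 3
  % -> precedence 6
Sorted highest to lowest: /, *, %, ==
Distinct precedence values: [6, 3]
Number of distinct levels: 2

2


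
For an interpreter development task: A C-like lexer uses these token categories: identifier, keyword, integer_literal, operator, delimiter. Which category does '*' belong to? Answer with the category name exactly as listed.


Token: '*'
Checking categories:
  identifier: no
  integer_literal: no
  operator: YES
  keyword: no
  delimiter: no
Category: operator

operator
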